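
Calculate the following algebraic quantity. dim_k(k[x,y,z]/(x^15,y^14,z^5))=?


Basis: x^iy^jz^k, i<15,j<14,k<5
15*14*5=1050


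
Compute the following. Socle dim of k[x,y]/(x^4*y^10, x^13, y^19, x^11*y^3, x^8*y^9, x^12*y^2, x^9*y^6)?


Socle = ann(m) = span of standard monomials u with x*u, y*u in I (staircase corners).
Minimal generators: x^13, x^12*y^2, x^11*y^3, x^9*y^6, x^8*y^9, x^4*y^10, y^19
Corners: x^3y^18, x^7y^9, x^8y^8, x^10y^5, x^11y^2, x^12y
Socle dim=6


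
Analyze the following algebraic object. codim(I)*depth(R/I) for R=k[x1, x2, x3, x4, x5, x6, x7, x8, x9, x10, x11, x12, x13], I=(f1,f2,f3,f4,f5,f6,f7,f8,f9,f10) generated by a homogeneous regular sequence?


codim=10, depth=dim(R/I)=13-10=3
Product=10*3=30


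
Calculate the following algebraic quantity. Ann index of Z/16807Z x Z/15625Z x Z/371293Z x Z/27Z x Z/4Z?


Exponent = lcm of the cyclic orders; pairwise coprime => product.
7^5*5^6*13^5*3^3*2^2=16807*15625*371293*27*4=10530542448562500


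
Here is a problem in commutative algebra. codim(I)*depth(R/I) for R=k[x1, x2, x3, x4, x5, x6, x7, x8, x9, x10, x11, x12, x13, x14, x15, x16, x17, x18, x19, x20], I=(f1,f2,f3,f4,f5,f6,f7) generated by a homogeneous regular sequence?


codim=7, depth=dim(R/I)=20-7=13
Product=7*13=91


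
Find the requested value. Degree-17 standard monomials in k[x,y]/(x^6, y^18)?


k[x,y], I = (x^6, y^18), d = 17
Need i < 6 and d-i < 18.
Range: 0 <= i <= 5.
H(17) = 6


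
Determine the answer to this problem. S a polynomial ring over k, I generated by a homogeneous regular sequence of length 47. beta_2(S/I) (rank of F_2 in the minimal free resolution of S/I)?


Regular sequence => Koszul complex is the minimal free resolution.
Syz_1 minimally generated by Koszul relations f_i*e_j - f_j*e_i (i<j): mu(Syz_1) = beta_2 = C(m,2) = m(m-1)/2
m=47
47*46/2 = 1081


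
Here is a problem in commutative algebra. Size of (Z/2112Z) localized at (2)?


2-primary part: 2112=2^6*33
Size=2^6=64


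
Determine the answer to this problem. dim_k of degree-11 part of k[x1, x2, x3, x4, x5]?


C(d+n-1,n-1)=C(15,4)=1365


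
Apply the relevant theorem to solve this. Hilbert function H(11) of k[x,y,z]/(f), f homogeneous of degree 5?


C(13,2)-C(8,2)=78-28=50


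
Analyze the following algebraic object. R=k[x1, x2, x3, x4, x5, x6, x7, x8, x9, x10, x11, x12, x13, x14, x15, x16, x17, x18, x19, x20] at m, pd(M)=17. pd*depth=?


pd+depth=20
depth=20-17=3
pd*depth=17*3=51


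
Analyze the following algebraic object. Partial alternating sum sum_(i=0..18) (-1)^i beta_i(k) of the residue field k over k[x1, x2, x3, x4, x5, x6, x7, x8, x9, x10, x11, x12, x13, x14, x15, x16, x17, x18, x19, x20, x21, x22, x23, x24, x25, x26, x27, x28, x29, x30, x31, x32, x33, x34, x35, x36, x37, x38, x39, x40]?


Koszul resolution: beta_i(k)=C(n,i), n=40
sum_(i=0..p) (-1)^i C(n,i) = (-1)^p C(n-1,p)
(-1)^18*C(39,18) = (-1)^18*62359143990 = 62359143990


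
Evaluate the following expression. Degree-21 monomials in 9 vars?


C(d+n-1,n-1)=C(29,8)=4292145


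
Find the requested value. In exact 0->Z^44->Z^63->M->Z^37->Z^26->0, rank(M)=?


Alt sum=0:
(-1)^0*44 + (-1)^1*63 + (-1)^2*? + (-1)^3*37 + (-1)^4*26=0
rank(M)=30


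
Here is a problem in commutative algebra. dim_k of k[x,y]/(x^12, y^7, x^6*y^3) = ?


k[x,y]/I, I = (x^12, y^7, x^6*y^3)
Rect: 12x7=84. Corner: (12-6)x(7-3)=24.
dim = 84-24 = 60


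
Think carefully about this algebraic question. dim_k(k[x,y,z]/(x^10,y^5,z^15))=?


Basis: x^iy^jz^k, i<10,j<5,k<15
10*5*15=750


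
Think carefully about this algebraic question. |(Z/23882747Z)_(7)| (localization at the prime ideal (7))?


7-primary part: 23882747=7^7*29
Size=7^7=823543


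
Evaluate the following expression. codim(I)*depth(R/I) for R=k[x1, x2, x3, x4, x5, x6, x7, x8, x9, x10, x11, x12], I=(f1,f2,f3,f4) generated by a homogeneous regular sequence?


codim=4, depth=dim(R/I)=12-4=8
Product=4*8=32


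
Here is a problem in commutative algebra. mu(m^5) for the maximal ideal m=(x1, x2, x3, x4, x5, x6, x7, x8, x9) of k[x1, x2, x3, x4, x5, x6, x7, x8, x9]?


Graded Nakayama: mu(m^d) = dim_k (m^d/m^(d+1)) = #degree-5 monomials in 9 vars
C(n+d-1,d)=C(13,5)=1287


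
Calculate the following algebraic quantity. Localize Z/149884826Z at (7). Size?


7-primary part: 149884826=7^8*26
Size=7^8=5764801


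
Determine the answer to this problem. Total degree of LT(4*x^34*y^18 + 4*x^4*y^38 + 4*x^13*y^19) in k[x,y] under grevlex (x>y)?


LT: 4*x^34*y^18
deg_x=34, deg_y=18
Total=34+18=52


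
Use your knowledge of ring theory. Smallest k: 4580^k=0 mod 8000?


4580^k mod 8000:
k=1: 4580
k=2: 400
k=3: 0
First zero at k = 3


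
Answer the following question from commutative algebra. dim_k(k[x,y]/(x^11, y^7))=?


Basis: x^i*y^j, i<11, j<7
11*7=77


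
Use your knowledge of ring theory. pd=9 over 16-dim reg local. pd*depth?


pd+depth=16
depth=16-9=7
pd*depth=9*7=63


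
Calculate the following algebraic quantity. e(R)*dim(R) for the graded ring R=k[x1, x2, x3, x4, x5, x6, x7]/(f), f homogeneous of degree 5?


e(R)=deg(f)=5, dim(R)=7-1=6
e*dim=5*6=30


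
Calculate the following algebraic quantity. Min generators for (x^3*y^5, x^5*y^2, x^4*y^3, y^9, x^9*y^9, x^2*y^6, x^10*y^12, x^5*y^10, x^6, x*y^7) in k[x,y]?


Remove redundant (divisible by others).
x^5*y^10 redundant.
x^10*y^12 redundant.
x^9*y^9 redundant.
Min: x^6, x^5*y^2, x^4*y^3, x^3*y^5, x^2*y^6, x*y^7, y^9
Count=7


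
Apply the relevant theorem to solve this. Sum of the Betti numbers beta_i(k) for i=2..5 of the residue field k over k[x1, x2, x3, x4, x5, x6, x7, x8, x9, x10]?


Koszul resolution: beta_i(k)=C(n,i), n=10
C(10,2)=45, C(10,3)=120, C(10,4)=210, C(10,5)=252
Sum=627


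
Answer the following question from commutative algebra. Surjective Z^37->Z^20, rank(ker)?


rank(ker) = 37-20 = 17


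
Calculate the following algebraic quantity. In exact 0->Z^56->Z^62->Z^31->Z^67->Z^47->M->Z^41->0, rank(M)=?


Alt sum=0:
(-1)^0*56 + (-1)^1*62 + (-1)^2*31 + (-1)^3*67 + (-1)^4*47 + (-1)^5*? + (-1)^6*41=0
rank(M)=46


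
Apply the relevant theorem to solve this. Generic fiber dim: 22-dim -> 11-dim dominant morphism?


dim(fiber)=dim(X)-dim(Y)=22-11=11


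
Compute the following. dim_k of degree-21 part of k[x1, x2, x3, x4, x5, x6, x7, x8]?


C(d+n-1,n-1)=C(28,7)=1184040


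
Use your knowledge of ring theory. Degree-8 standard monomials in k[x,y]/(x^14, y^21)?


k[x,y], I = (x^14, y^21), d = 8
Need i < 14 and d-i < 21.
Range: 0 <= i <= 8.
H(8) = 9


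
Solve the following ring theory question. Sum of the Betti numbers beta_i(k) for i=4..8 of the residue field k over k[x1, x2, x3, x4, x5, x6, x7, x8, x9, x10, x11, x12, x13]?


Koszul resolution: beta_i(k)=C(n,i), n=13
C(13,4)=715, C(13,5)=1287, C(13,6)=1716, C(13,7)=1716, C(13,8)=1287
Sum=6721


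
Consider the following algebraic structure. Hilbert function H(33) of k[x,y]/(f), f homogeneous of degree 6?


H(t)=d for t>=d-1.
d=6, t=33
H(33)=6


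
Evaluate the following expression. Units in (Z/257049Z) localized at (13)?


Local ring = Z/28561Z.
phi(28561) = 13^3*(13-1) = 26364


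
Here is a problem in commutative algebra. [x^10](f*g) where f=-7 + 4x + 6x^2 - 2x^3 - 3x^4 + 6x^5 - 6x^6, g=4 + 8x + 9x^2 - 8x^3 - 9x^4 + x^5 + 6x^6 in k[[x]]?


[x^10] = sum a_i*b_j, i+j=10
  -3*6=-18
  6*1=6
  -6*-9=54
Sum=42


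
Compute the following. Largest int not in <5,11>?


gcd(5,11)=1 => F=ab-a-b=5*11-5-11=55-16=39


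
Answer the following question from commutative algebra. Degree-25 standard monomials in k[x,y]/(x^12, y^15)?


k[x,y], I = (x^12, y^15), d = 25
Need i < 12 and d-i < 15.
Range: 11 <= i <= 11.
H(25) = 1


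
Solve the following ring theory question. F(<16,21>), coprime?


gcd(16,21)=1 => F=ab-a-b=16*21-16-21=336-37=299


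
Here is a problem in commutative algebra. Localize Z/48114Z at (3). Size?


3-primary part: 48114=3^7*22
Size=3^7=2187


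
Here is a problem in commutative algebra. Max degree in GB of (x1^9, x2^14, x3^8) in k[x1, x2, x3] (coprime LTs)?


Pure powers, coprime LTs => already GB.
Degrees: 9, 14, 8
Max=14


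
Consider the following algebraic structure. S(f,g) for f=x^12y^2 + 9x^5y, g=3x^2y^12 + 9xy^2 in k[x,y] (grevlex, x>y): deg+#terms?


LT(f)=x^12y^2, LT(g)=3x^2y^12
lcm(LM)=x^12y^12
S(f,g) (scaled by 3 to clear denominators) = 3y^10*f - x^10*g = 27x^5y^11 - 9x^11y^2
2 terms, deg 16.
16+2=18


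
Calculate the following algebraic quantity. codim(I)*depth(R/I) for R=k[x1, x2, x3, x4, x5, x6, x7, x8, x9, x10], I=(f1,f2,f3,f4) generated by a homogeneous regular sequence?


codim=4, depth=dim(R/I)=10-4=6
Product=4*6=24


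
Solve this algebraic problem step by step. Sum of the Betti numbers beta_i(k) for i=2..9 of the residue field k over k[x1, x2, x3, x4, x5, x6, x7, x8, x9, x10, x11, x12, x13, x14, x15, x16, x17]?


Koszul resolution: beta_i(k)=C(n,i), n=17
C(17,2)=136, C(17,3)=680, C(17,4)=2380, C(17,5)=6188, C(17,6)=12376, C(17,7)=19448, C(17,8)=24310, C(17,9)=24310
Sum=89828


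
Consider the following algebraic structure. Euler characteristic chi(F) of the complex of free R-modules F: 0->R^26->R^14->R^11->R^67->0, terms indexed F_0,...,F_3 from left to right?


chi = sum (-1)^i * rank:
(-1)^0*26=26
(-1)^1*14=-14
(-1)^2*11=11
(-1)^3*67=-67
chi=-44


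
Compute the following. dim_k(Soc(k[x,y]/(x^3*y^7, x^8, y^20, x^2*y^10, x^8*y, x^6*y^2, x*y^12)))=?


Socle = ann(m) = span of standard monomials u with x*u, y*u in I (staircase corners).
Redundant generators: x^8*y
Minimal generators: x^8, x^6*y^2, x^3*y^7, x^2*y^10, x*y^12, y^20
Corners: y^19, xy^11, x^2y^9, x^5y^6, x^7y
Socle dim=5


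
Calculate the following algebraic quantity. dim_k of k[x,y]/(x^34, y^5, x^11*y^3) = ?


k[x,y]/I, I = (x^34, y^5, x^11*y^3)
Rect: 34x5=170. Corner: (34-11)x(5-3)=46.
dim = 170-46 = 124


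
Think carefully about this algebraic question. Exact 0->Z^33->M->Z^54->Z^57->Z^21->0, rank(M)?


Alt sum=0:
(-1)^0*33 + (-1)^1*? + (-1)^2*54 + (-1)^3*57 + (-1)^4*21=0
rank(M)=51


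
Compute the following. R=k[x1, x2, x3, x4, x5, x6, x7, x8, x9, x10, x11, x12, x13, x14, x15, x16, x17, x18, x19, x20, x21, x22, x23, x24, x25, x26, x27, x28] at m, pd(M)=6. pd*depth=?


pd+depth=28
depth=28-6=22
pd*depth=6*22=132


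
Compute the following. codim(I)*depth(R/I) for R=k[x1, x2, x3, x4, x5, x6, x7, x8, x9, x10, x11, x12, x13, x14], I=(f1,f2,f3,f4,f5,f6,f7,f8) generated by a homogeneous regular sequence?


codim=8, depth=dim(R/I)=14-8=6
Product=8*6=48


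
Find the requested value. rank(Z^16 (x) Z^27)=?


rank(M(x)N) = rank(M)*rank(N)
16*27 = 432


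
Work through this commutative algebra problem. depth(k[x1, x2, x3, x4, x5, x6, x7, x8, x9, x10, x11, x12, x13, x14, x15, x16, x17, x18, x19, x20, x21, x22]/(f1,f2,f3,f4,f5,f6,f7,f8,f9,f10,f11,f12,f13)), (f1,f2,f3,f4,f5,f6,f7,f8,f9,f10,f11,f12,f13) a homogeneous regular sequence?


depth(R)=22
depth(R/I)=22-13=9


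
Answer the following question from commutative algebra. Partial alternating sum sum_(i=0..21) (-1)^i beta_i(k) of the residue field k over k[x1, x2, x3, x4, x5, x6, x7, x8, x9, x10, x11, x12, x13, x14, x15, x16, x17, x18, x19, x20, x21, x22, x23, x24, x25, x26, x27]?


Koszul resolution: beta_i(k)=C(n,i), n=27
sum_(i=0..p) (-1)^i C(n,i) = (-1)^p C(n-1,p)
(-1)^21*C(26,21) = (-1)^21*65780 = -65780


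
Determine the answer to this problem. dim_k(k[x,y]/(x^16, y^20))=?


Basis: x^i*y^j, i<16, j<20
16*20=320


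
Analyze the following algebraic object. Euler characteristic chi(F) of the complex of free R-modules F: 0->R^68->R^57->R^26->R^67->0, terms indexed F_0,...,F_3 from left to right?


chi = sum (-1)^i * rank:
(-1)^0*68=68
(-1)^1*57=-57
(-1)^2*26=26
(-1)^3*67=-67
chi=-30


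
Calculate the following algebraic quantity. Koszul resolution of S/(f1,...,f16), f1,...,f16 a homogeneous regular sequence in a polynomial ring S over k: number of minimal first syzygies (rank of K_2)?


Regular sequence => Koszul complex is the minimal free resolution.
Syz_1 minimally generated by Koszul relations f_i*e_j - f_j*e_i (i<j): mu(Syz_1) = beta_2 = C(m,2) = m(m-1)/2
m=16
16*15/2 = 120


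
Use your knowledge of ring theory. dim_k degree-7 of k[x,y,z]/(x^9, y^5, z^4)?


Need i<9, j<5, k<4 with i+j+k=7.
For each i, j ranges over max(0,7-i-3)..min(4,7-i):
  i=0: j in [4,4] -> 1
  i=1: j in [3,4] -> 2
  i=2: j in [2,4] -> 3
  i=3: j in [1,4] -> 4
  i=4: j in [0,3] -> 4
  i=5: j in [0,2] -> 3
  i=6: j in [0,1] -> 2
  i=7: j in [0,0] -> 1
H(7) = 1+2+3+4+4+3+2+1 = 20


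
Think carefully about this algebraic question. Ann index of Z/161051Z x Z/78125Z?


Exponent = lcm of the cyclic orders; pairwise coprime => product.
11^5*5^7=161051*78125=12582109375


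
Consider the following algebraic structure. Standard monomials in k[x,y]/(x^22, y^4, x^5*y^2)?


k[x,y]/I, I = (x^22, y^4, x^5*y^2)
Rect: 22x4=88. Corner: (22-5)x(4-2)=34.
dim = 88-34 = 54


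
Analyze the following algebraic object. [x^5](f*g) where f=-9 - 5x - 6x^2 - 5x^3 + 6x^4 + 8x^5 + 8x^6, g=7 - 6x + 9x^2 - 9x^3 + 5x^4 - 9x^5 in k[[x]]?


[x^5] = sum a_i*b_j, i+j=5
  -9*-9=81
  -5*5=-25
  -6*-9=54
  -5*9=-45
  6*-6=-36
  8*7=56
Sum=85


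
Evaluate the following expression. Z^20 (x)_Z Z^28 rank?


rank(M(x)N) = rank(M)*rank(N)
20*28 = 560


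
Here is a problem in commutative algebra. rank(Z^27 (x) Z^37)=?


rank(M(x)N) = rank(M)*rank(N)
27*37 = 999


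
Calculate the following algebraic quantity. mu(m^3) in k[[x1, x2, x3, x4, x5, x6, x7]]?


C(n+d-1,d)=C(9,3)=84


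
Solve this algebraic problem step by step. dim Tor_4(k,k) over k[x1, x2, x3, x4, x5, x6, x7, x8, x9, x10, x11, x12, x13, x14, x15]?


Koszul: C(n,i)=C(15,4)=1365


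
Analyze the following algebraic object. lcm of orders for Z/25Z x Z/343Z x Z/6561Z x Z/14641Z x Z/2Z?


Exponent = lcm of the cyclic orders; pairwise coprime => product.
5^2*7^3*3^8*11^4*2^1=25*343*6561*14641*2=1647422157150


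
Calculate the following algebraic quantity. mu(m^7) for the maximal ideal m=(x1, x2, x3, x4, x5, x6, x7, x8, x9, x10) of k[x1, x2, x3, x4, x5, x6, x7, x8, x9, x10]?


Graded Nakayama: mu(m^d) = dim_k (m^d/m^(d+1)) = #degree-7 monomials in 10 vars
C(n+d-1,d)=C(16,7)=11440


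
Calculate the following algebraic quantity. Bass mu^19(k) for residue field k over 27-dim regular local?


C(n,i)=C(27,19)=2220075


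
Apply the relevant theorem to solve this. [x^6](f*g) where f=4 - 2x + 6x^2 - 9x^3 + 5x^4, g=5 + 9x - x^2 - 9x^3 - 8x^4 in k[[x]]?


[x^6] = sum a_i*b_j, i+j=6
  6*-8=-48
  -9*-9=81
  5*-1=-5
Sum=28


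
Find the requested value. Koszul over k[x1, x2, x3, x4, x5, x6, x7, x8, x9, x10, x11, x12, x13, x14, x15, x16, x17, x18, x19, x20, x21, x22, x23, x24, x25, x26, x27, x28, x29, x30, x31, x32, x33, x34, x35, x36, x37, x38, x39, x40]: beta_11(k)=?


C(n,i)=C(40,11)=2311801440


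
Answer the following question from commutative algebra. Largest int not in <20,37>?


gcd(20,37)=1 => F=ab-a-b=20*37-20-37=740-57=683


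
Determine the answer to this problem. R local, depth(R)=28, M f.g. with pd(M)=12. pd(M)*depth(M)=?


pd+depth=28
depth=28-12=16
pd*depth=12*16=192


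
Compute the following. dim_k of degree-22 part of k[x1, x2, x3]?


C(d+n-1,n-1)=C(24,2)=276


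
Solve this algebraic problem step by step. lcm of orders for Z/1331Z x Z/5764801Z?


Exponent = lcm of the cyclic orders; pairwise coprime => product.
11^3*7^8=1331*5764801=7672950131


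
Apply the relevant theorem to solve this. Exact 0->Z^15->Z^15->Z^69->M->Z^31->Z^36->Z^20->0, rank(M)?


Alt sum=0:
(-1)^0*15 + (-1)^1*15 + (-1)^2*69 + (-1)^3*? + (-1)^4*31 + (-1)^5*36 + (-1)^6*20=0
rank(M)=84


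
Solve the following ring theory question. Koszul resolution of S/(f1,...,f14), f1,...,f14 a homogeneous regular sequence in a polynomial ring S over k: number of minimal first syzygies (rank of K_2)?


Regular sequence => Koszul complex is the minimal free resolution.
Syz_1 minimally generated by Koszul relations f_i*e_j - f_j*e_i (i<j): mu(Syz_1) = beta_2 = C(m,2) = m(m-1)/2
m=14
14*13/2 = 91


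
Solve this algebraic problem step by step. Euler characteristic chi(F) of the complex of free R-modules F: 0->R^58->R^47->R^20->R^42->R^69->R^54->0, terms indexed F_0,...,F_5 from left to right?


chi = sum (-1)^i * rank:
(-1)^0*58=58
(-1)^1*47=-47
(-1)^2*20=20
(-1)^3*42=-42
(-1)^4*69=69
(-1)^5*54=-54
chi=4


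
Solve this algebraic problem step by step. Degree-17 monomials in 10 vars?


C(d+n-1,n-1)=C(26,9)=3124550


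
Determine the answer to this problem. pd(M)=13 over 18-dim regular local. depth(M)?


pd+depth=depth(R)=18
depth=18-13=5


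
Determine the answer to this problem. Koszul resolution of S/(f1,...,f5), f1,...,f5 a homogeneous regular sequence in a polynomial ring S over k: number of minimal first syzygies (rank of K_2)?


Regular sequence => Koszul complex is the minimal free resolution.
Syz_1 minimally generated by Koszul relations f_i*e_j - f_j*e_i (i<j): mu(Syz_1) = beta_2 = C(m,2) = m(m-1)/2
m=5
5*4/2 = 10


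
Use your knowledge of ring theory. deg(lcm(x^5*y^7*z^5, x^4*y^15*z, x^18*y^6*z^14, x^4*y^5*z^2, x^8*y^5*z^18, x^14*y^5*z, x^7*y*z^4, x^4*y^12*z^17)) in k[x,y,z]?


lcm = componentwise max:
x: max(5,4,18,4,8,14,7,4)=18
y: max(7,15,6,5,5,5,1,12)=15
z: max(5,1,14,2,18,1,4,17)=18
Total=18+15+18=51


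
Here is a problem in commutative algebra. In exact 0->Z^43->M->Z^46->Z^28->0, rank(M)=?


Alt sum=0:
(-1)^0*43 + (-1)^1*? + (-1)^2*46 + (-1)^3*28=0
rank(M)=61


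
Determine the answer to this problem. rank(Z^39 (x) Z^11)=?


rank(M(x)N) = rank(M)*rank(N)
39*11 = 429


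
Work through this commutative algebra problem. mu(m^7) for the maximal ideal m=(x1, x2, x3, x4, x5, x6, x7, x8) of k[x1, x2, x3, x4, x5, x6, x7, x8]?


Graded Nakayama: mu(m^d) = dim_k (m^d/m^(d+1)) = #degree-7 monomials in 8 vars
C(n+d-1,d)=C(14,7)=3432


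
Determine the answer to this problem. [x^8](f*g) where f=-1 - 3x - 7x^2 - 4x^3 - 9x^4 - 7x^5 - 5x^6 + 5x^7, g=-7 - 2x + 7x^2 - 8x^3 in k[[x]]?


[x^8] = sum a_i*b_j, i+j=8
  -7*-8=56
  -5*7=-35
  5*-2=-10
Sum=11


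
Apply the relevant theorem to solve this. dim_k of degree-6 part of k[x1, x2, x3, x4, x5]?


C(d+n-1,n-1)=C(10,4)=210


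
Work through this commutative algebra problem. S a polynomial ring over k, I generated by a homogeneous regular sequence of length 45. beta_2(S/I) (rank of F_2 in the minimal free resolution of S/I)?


Regular sequence => Koszul complex is the minimal free resolution.
Syz_1 minimally generated by Koszul relations f_i*e_j - f_j*e_i (i<j): mu(Syz_1) = beta_2 = C(m,2) = m(m-1)/2
m=45
45*44/2 = 990


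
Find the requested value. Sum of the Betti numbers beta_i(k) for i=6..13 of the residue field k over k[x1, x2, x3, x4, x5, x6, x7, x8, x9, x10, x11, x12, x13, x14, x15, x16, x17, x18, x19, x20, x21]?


Koszul resolution: beta_i(k)=C(n,i), n=21
C(21,6)=54264, C(21,7)=116280, C(21,8)=203490, C(21,9)=293930, C(21,10)=352716, C(21,11)=352716, C(21,12)=293930, C(21,13)=203490
Sum=1870816


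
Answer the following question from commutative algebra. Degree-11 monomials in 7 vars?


C(d+n-1,n-1)=C(17,6)=12376


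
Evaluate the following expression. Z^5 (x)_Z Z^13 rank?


rank(M(x)N) = rank(M)*rank(N)
5*13 = 65


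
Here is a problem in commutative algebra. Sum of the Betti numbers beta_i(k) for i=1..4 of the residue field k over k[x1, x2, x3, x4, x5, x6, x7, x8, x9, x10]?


Koszul resolution: beta_i(k)=C(n,i), n=10
C(10,1)=10, C(10,2)=45, C(10,3)=120, C(10,4)=210
Sum=385


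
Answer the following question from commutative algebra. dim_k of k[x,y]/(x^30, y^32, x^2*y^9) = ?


k[x,y]/I, I = (x^30, y^32, x^2*y^9)
Rect: 30x32=960. Corner: (30-2)x(32-9)=644.
dim = 960-644 = 316


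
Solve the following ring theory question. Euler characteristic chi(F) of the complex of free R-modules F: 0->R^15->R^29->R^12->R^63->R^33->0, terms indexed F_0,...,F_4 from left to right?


chi = sum (-1)^i * rank:
(-1)^0*15=15
(-1)^1*29=-29
(-1)^2*12=12
(-1)^3*63=-63
(-1)^4*33=33
chi=-32


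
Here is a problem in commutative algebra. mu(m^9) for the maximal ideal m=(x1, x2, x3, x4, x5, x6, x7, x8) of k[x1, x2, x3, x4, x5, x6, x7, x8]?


Graded Nakayama: mu(m^d) = dim_k (m^d/m^(d+1)) = #degree-9 monomials in 8 vars
C(n+d-1,d)=C(16,9)=11440


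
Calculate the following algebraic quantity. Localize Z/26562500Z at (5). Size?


5-primary part: 26562500=5^8*68
Size=5^8=390625


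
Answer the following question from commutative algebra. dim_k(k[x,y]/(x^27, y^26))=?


Basis: x^i*y^j, i<27, j<26
27*26=702


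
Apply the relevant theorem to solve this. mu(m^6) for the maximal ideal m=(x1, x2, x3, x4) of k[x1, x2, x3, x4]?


Graded Nakayama: mu(m^d) = dim_k (m^d/m^(d+1)) = #degree-6 monomials in 4 vars
C(n+d-1,d)=C(9,6)=84


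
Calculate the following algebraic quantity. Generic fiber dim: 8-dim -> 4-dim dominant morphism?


dim(fiber)=dim(X)-dim(Y)=8-4=4


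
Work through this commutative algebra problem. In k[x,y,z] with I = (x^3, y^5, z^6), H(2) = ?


Need i<3, j<5, k<6 with i+j+k=2.
For each i, j ranges over max(0,2-i-5)..min(4,2-i):
  i=0: j in [0,2] -> 3
  i=1: j in [0,1] -> 2
  i=2: j in [0,0] -> 1
H(2) = 3+2+1 = 6


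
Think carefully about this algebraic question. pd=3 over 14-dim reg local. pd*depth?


pd+depth=14
depth=14-3=11
pd*depth=3*11=33


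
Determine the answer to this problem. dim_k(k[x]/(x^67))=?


Basis: 1,x,...,x^66
dim=67


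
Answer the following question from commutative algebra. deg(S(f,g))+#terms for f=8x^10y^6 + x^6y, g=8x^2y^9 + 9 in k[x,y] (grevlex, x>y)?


LT(f)=8x^10y^6, LT(g)=8x^2y^9
lcm(LM)=x^10y^9
S(f,g) (scaled by 64 to clear denominators) = 8y^3*f - 8x^8*g = 8x^6y^4 - 72x^8
2 terms, deg 10.
10+2=12


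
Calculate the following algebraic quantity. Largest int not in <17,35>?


gcd(17,35)=1 => F=ab-a-b=17*35-17-35=595-52=543


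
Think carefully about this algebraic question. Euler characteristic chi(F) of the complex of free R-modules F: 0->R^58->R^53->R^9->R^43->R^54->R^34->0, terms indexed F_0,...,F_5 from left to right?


chi = sum (-1)^i * rank:
(-1)^0*58=58
(-1)^1*53=-53
(-1)^2*9=9
(-1)^3*43=-43
(-1)^4*54=54
(-1)^5*34=-34
chi=-9


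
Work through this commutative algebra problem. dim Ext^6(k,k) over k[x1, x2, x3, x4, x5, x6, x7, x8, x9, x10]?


C(n,i)=C(10,6)=210


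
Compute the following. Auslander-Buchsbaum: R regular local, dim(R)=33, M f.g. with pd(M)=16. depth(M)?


pd+depth=depth(R)=33
depth=33-16=17


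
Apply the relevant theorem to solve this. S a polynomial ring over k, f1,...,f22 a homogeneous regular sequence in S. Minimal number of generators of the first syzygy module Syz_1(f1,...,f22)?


Regular sequence => Koszul complex is the minimal free resolution.
Syz_1 minimally generated by Koszul relations f_i*e_j - f_j*e_i (i<j): mu(Syz_1) = beta_2 = C(m,2) = m(m-1)/2
m=22
22*21/2 = 231


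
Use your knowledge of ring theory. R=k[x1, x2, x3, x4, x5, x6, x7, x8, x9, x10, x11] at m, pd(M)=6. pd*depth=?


pd+depth=11
depth=11-6=5
pd*depth=6*5=30


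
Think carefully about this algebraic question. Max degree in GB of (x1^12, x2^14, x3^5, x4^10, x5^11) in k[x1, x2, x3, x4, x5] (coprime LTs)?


Pure powers, coprime LTs => already GB.
Degrees: 12, 14, 5, 10, 11
Max=14


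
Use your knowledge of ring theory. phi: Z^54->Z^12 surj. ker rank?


rank(ker) = 54-12 = 42


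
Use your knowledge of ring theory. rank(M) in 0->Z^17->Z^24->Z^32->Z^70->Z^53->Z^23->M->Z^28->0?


Alt sum=0:
(-1)^0*17 + (-1)^1*24 + (-1)^2*32 + (-1)^3*70 + (-1)^4*53 + (-1)^5*23 + (-1)^6*? + (-1)^7*28=0
rank(M)=43


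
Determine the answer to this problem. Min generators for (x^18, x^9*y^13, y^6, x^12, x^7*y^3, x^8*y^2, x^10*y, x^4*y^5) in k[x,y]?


Remove redundant (divisible by others).
x^9*y^13 redundant.
x^18 redundant.
Min: x^12, x^10*y, x^8*y^2, x^7*y^3, x^4*y^5, y^6
Count=6


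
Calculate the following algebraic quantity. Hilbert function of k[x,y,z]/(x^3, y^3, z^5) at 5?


Need i<3, j<3, k<5 with i+j+k=5.
For each i, j ranges over max(0,5-i-4)..min(2,5-i):
  i=0: j in [1,2] -> 2
  i=1: j in [0,2] -> 3
  i=2: j in [0,2] -> 3
H(5) = 2+3+3 = 8


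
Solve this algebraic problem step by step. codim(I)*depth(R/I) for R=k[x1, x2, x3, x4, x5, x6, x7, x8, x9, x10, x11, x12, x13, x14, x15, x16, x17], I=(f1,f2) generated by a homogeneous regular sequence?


codim=2, depth=dim(R/I)=17-2=15
Product=2*15=30


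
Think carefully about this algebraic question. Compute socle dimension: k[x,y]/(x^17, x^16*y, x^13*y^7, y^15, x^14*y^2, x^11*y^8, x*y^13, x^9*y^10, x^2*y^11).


Socle = ann(m) = span of standard monomials u with x*u, y*u in I (staircase corners).
Minimal generators: x^17, x^16*y, x^14*y^2, x^13*y^7, x^11*y^8, x^9*y^10, x^2*y^11, x*y^13, y^15
Corners: y^14, xy^12, x^8y^10, x^10y^9, x^12y^7, x^13y^6, x^15y, x^16
Socle dim=8


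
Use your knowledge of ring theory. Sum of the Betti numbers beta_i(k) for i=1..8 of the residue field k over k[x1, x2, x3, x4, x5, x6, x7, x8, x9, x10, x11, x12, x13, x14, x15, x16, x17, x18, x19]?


Koszul resolution: beta_i(k)=C(n,i), n=19
C(19,1)=19, C(19,2)=171, C(19,3)=969, C(19,4)=3876, C(19,5)=11628, C(19,6)=27132, C(19,7)=50388, C(19,8)=75582
Sum=169765


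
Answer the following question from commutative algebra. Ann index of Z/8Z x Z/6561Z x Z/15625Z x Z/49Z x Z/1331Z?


Exponent = lcm of the cyclic orders; pairwise coprime => product.
2^3*3^8*5^6*7^2*11^3=8*6561*15625*49*1331=53487732375000


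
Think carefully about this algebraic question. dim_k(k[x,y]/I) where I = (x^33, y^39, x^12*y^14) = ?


k[x,y]/I, I = (x^33, y^39, x^12*y^14)
Rect: 33x39=1287. Corner: (33-12)x(39-14)=525.
dim = 1287-525 = 762


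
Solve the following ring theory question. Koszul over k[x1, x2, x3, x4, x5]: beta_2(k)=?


C(n,i)=C(5,2)=10


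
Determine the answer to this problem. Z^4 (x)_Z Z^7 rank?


rank(M(x)N) = rank(M)*rank(N)
4*7 = 28


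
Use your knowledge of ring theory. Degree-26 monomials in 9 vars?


C(d+n-1,n-1)=C(34,8)=18156204


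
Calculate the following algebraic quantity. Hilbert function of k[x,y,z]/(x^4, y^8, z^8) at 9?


Need i<4, j<8, k<8 with i+j+k=9.
For each i, j ranges over max(0,9-i-7)..min(7,9-i):
  i=0: j in [2,7] -> 6
  i=1: j in [1,7] -> 7
  i=2: j in [0,7] -> 8
  i=3: j in [0,6] -> 7
H(9) = 6+7+8+7 = 28


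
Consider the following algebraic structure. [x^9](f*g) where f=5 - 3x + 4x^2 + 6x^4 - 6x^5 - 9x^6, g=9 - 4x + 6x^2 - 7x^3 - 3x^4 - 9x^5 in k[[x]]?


[x^9] = sum a_i*b_j, i+j=9
  6*-9=-54
  -6*-3=18
  -9*-7=63
Sum=27


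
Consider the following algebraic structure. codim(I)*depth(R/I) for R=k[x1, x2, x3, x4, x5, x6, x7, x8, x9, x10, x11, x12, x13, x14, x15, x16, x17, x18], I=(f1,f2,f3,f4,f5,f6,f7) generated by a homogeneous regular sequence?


codim=7, depth=dim(R/I)=18-7=11
Product=7*11=77


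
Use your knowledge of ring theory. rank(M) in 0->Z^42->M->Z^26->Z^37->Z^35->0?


Alt sum=0:
(-1)^0*42 + (-1)^1*? + (-1)^2*26 + (-1)^3*37 + (-1)^4*35=0
rank(M)=66


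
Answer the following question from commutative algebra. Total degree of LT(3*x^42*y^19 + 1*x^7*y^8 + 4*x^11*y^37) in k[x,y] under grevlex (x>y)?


LT: 3*x^42*y^19
deg_x=42, deg_y=19
Total=42+19=61


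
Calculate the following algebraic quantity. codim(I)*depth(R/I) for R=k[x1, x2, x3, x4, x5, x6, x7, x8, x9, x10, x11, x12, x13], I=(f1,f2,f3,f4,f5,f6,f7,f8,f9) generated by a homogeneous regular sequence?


codim=9, depth=dim(R/I)=13-9=4
Product=9*4=36


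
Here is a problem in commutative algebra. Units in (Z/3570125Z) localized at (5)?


Local ring = Z/125Z.
phi(125) = 5^2*(5-1) = 100


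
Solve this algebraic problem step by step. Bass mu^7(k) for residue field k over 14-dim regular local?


C(n,i)=C(14,7)=3432


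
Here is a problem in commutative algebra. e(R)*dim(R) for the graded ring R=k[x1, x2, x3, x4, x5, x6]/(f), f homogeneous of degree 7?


e(R)=deg(f)=7, dim(R)=6-1=5
e*dim=7*5=35


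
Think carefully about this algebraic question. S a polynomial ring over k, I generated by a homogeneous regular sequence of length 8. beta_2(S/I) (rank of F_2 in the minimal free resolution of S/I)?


Regular sequence => Koszul complex is the minimal free resolution.
Syz_1 minimally generated by Koszul relations f_i*e_j - f_j*e_i (i<j): mu(Syz_1) = beta_2 = C(m,2) = m(m-1)/2
m=8
8*7/2 = 28


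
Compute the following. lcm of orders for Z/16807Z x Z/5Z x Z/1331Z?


Exponent = lcm of the cyclic orders; pairwise coprime => product.
7^5*5^1*11^3=16807*5*1331=111850585


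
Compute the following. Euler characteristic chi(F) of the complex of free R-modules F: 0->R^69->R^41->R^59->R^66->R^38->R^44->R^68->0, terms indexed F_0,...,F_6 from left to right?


chi = sum (-1)^i * rank:
(-1)^0*69=69
(-1)^1*41=-41
(-1)^2*59=59
(-1)^3*66=-66
(-1)^4*38=38
(-1)^5*44=-44
(-1)^6*68=68
chi=83


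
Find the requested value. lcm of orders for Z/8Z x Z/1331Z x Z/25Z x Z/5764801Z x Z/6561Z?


Exponent = lcm of the cyclic orders; pairwise coprime => product.
2^3*11^3*5^2*7^8*3^8=8*1331*25*5764801*6561=10068445161898200


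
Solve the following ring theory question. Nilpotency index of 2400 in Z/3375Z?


2400^k mod 3375:
k=1: 2400
k=2: 2250
k=3: 0
First zero at k = 3


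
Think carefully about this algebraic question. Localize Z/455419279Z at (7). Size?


7-primary part: 455419279=7^8*79
Size=7^8=5764801


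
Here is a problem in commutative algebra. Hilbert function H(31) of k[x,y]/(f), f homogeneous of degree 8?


H(t)=d for t>=d-1.
d=8, t=31
H(31)=8


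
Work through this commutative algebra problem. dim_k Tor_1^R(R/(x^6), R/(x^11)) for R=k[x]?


Tor_1(R/I,R/J)=(I cap J)/IJ=(x^11)/(x^17)
dim=17-11=min(6,11)=6


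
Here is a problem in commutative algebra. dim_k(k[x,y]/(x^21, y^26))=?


Basis: x^i*y^j, i<21, j<26
21*26=546


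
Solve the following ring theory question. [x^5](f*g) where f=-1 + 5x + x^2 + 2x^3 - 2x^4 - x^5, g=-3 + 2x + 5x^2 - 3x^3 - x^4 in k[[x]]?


[x^5] = sum a_i*b_j, i+j=5
  5*-1=-5
  1*-3=-3
  2*5=10
  -2*2=-4
  -1*-3=3
Sum=1


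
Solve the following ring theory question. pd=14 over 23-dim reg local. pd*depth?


pd+depth=23
depth=23-14=9
pd*depth=14*9=126


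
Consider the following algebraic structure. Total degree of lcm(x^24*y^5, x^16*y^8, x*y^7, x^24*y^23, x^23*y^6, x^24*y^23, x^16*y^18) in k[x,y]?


lcm = componentwise max:
x: max(24,16,1,24,23,24,16)=24
y: max(5,8,7,23,6,23,18)=23
Total=24+23=47


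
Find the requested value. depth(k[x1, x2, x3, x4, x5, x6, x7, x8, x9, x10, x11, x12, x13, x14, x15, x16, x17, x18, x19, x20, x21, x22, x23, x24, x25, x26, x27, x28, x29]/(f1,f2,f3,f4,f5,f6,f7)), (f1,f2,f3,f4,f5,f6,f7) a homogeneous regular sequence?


depth(R)=29
depth(R/I)=29-7=22


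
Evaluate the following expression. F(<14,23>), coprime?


gcd(14,23)=1 => F=ab-a-b=14*23-14-23=322-37=285


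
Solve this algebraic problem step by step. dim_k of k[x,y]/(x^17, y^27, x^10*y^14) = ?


k[x,y]/I, I = (x^17, y^27, x^10*y^14)
Rect: 17x27=459. Corner: (17-10)x(27-14)=91.
dim = 459-91 = 368


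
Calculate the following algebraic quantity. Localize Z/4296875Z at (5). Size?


5-primary part: 4296875=5^8*11
Size=5^8=390625


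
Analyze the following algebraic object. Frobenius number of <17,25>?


gcd(17,25)=1 => F=ab-a-b=17*25-17-25=425-42=383


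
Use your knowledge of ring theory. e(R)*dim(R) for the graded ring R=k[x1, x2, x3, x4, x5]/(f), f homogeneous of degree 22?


e(R)=deg(f)=22, dim(R)=5-1=4
e*dim=22*4=88


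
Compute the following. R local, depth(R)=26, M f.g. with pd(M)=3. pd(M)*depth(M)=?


pd+depth=26
depth=26-3=23
pd*depth=3*23=69


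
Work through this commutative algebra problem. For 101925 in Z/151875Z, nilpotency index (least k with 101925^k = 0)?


101925^k mod 151875:
k=1: 101925
k=2: 0
First zero at k = 2


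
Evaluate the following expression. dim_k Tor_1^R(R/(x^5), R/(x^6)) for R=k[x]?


Tor_1(R/I,R/J)=(I cap J)/IJ=(x^6)/(x^11)
dim=11-6=min(5,6)=5


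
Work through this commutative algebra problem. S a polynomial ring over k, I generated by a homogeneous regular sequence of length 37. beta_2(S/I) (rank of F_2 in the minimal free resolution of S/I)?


Regular sequence => Koszul complex is the minimal free resolution.
Syz_1 minimally generated by Koszul relations f_i*e_j - f_j*e_i (i<j): mu(Syz_1) = beta_2 = C(m,2) = m(m-1)/2
m=37
37*36/2 = 666


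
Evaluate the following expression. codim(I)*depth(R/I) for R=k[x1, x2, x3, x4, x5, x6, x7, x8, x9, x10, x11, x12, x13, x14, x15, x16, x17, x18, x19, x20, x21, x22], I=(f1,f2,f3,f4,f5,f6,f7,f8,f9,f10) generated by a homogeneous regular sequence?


codim=10, depth=dim(R/I)=22-10=12
Product=10*12=120


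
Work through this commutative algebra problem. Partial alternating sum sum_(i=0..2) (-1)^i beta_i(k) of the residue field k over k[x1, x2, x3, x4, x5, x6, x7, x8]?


Koszul resolution: beta_i(k)=C(n,i), n=8
sum_(i=0..p) (-1)^i C(n,i) = (-1)^p C(n-1,p)
(-1)^2*C(7,2) = (-1)^2*21 = 21


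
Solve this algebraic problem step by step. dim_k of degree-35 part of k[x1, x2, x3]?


C(d+n-1,n-1)=C(37,2)=666


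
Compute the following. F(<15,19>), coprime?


gcd(15,19)=1 => F=ab-a-b=15*19-15-19=285-34=251


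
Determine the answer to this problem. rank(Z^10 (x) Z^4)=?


rank(M(x)N) = rank(M)*rank(N)
10*4 = 40


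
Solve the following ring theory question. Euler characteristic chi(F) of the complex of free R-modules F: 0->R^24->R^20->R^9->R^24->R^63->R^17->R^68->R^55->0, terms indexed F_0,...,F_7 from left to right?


chi = sum (-1)^i * rank:
(-1)^0*24=24
(-1)^1*20=-20
(-1)^2*9=9
(-1)^3*24=-24
(-1)^4*63=63
(-1)^5*17=-17
(-1)^6*68=68
(-1)^7*55=-55
chi=48


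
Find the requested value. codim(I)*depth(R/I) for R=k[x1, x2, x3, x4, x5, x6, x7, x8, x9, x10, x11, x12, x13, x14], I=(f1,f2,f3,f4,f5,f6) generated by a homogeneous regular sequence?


codim=6, depth=dim(R/I)=14-6=8
Product=6*8=48


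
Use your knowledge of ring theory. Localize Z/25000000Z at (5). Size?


5-primary part: 25000000=5^8*64
Size=5^8=390625


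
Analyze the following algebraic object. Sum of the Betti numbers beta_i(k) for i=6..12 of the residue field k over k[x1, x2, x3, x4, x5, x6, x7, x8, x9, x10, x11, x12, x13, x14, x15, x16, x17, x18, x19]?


Koszul resolution: beta_i(k)=C(n,i), n=19
C(19,6)=27132, C(19,7)=50388, C(19,8)=75582, C(19,9)=92378, C(19,10)=92378, C(19,11)=75582, C(19,12)=50388
Sum=463828


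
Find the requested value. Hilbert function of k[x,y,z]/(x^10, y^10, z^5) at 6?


Need i<10, j<10, k<5 with i+j+k=6.
For each i, j ranges over max(0,6-i-4)..min(9,6-i):
  i=0: j in [2,6] -> 5
  i=1: j in [1,5] -> 5
  i=2: j in [0,4] -> 5
  i=3: j in [0,3] -> 4
  i=4: j in [0,2] -> 3
  i=5: j in [0,1] -> 2
  i=6: j in [0,0] -> 1
H(6) = 5+5+5+4+3+2+1 = 25


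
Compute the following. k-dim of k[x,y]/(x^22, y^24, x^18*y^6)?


k[x,y]/I, I = (x^22, y^24, x^18*y^6)
Rect: 22x24=528. Corner: (22-18)x(24-6)=72.
dim = 528-72 = 456


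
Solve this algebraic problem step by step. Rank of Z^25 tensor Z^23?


rank(M(x)N) = rank(M)*rank(N)
25*23 = 575


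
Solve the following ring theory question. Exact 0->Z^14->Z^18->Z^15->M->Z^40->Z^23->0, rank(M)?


Alt sum=0:
(-1)^0*14 + (-1)^1*18 + (-1)^2*15 + (-1)^3*? + (-1)^4*40 + (-1)^5*23=0
rank(M)=28


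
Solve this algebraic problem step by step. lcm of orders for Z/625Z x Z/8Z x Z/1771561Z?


Exponent = lcm of the cyclic orders; pairwise coprime => product.
5^4*2^3*11^6=625*8*1771561=8857805000


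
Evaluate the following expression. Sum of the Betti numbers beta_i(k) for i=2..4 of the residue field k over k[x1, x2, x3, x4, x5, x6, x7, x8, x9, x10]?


Koszul resolution: beta_i(k)=C(n,i), n=10
C(10,2)=45, C(10,3)=120, C(10,4)=210
Sum=375


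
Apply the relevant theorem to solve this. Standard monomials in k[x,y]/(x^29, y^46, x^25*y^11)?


k[x,y]/I, I = (x^29, y^46, x^25*y^11)
Rect: 29x46=1334. Corner: (29-25)x(46-11)=140.
dim = 1334-140 = 1194


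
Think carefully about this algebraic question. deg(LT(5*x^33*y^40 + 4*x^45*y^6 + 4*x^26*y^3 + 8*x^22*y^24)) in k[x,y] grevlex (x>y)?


LT: 5*x^33*y^40
deg_x=33, deg_y=40
Total=33+40=73


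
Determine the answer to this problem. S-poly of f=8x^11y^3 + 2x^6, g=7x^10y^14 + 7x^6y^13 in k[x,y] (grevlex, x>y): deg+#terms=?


LT(f)=8x^11y^3, LT(g)=7x^10y^14
lcm(LM)=x^11y^14
S(f,g) (scaled by 56 to clear denominators) = 7y^11*f - 8x*g = -56x^7y^13 + 14x^6y^11
2 terms, deg 20.
20+2=22


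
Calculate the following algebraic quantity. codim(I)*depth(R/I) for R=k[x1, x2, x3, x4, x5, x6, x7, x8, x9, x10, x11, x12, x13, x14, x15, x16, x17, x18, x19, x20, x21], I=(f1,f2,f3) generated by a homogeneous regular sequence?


codim=3, depth=dim(R/I)=21-3=18
Product=3*18=54


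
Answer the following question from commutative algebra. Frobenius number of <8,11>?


gcd(8,11)=1 => F=ab-a-b=8*11-8-11=88-19=69


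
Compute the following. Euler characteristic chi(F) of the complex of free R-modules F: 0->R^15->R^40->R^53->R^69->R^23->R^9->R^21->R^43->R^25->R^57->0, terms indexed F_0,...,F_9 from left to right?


chi = sum (-1)^i * rank:
(-1)^0*15=15
(-1)^1*40=-40
(-1)^2*53=53
(-1)^3*69=-69
(-1)^4*23=23
(-1)^5*9=-9
(-1)^6*21=21
(-1)^7*43=-43
(-1)^8*25=25
(-1)^9*57=-57
chi=-81


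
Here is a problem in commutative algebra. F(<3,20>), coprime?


gcd(3,20)=1 => F=ab-a-b=3*20-3-20=60-23=37


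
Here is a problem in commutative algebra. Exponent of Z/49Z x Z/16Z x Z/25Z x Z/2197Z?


Exponent = lcm of the cyclic orders; pairwise coprime => product.
7^2*2^4*5^2*13^3=49*16*25*2197=43061200


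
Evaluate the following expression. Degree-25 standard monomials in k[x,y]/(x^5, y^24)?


k[x,y], I = (x^5, y^24), d = 25
Need i < 5 and d-i < 24.
Range: 2 <= i <= 4.
H(25) = 3


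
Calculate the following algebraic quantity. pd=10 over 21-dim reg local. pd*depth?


pd+depth=21
depth=21-10=11
pd*depth=10*11=110


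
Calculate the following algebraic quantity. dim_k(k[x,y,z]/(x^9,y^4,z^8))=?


Basis: x^iy^jz^k, i<9,j<4,k<8
9*4*8=288


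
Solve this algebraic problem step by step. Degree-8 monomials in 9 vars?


C(d+n-1,n-1)=C(16,8)=12870


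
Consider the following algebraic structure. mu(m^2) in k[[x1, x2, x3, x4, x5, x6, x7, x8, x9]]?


C(n+d-1,d)=C(10,2)=45


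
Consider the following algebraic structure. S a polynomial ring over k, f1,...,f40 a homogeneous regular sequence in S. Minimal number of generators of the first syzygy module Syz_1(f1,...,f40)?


Regular sequence => Koszul complex is the minimal free resolution.
Syz_1 minimally generated by Koszul relations f_i*e_j - f_j*e_i (i<j): mu(Syz_1) = beta_2 = C(m,2) = m(m-1)/2
m=40
40*39/2 = 780


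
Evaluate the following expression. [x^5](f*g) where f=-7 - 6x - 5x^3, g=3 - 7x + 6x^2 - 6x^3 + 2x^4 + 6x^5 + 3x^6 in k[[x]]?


[x^5] = sum a_i*b_j, i+j=5
  -7*6=-42
  -6*2=-12
  -5*6=-30
Sum=-84


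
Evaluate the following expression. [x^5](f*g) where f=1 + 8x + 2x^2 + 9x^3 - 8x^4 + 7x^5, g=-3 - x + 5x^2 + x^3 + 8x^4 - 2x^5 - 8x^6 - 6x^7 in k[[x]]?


[x^5] = sum a_i*b_j, i+j=5
  1*-2=-2
  8*8=64
  2*1=2
  9*5=45
  -8*-1=8
  7*-3=-21
Sum=96


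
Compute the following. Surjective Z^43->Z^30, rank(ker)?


rank(ker) = 43-30 = 13


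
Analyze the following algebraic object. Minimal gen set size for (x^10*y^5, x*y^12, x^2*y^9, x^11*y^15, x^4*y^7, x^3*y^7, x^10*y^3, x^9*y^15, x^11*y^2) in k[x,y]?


Remove redundant (divisible by others).
x^9*y^15 redundant.
x^11*y^15 redundant.
x^10*y^5 redundant.
x^4*y^7 redundant.
Min: x^11*y^2, x^10*y^3, x^3*y^7, x^2*y^9, x*y^12
Count=5
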